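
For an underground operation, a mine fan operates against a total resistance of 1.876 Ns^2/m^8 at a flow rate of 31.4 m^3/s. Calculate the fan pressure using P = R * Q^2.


1849.661 Pa

Compute Q^2:
Q^2 = 31.4^2 = 985.96
Compute pressure:
P = R * Q^2 = 1.876 * 985.96
= 1849.661 Pa


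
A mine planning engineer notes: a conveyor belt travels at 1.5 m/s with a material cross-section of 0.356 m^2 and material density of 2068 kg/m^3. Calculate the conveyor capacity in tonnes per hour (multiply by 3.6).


Volumetric flow = speed * area
= 1.5 * 0.356 = 0.534 m^3/s
Mass flow = volumetric * density
= 0.534 * 2068 = 1104.312 kg/s
Convert to t/h: multiply by 3.6
Capacity = 1104.312 * 3.6
= 3975.5232 t/h

3975.5232 t/h


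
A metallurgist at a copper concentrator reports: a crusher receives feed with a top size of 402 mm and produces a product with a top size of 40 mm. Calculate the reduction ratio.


Reduction ratio = feed size / product size
= 402 / 40
= 10.05

10.05


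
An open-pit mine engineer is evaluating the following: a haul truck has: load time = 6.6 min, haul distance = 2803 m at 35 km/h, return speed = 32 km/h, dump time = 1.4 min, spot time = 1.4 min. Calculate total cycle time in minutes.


19.4608 min

Convert haul speed to m/min: 35 * 1000/60 = 583.3333333 m/min
Haul time = 2803 / 583.3333333 = 4.805142857 min
Convert return speed to m/min: 32 * 1000/60 = 533.3333333 m/min
Return time = 2803 / 533.3333333 = 5.255625 min
Total cycle time:
= 6.6 + 4.805142857 + 1.4 + 5.255625 + 1.4
= 19.4608 min


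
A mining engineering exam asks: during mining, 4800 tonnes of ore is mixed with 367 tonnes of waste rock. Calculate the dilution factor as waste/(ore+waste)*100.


7.1028%

Total material = ore + waste
= 4800 + 367 = 5167 tonnes
Dilution = waste / total * 100
= 367 / 5167 * 100
= 0.07102767563 * 100
= 7.1028%


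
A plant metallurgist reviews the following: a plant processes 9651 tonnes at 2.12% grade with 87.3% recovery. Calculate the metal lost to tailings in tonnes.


Total metal in feed:
= 9651 * 2.12 / 100 = 204.6012 tonnes
Metal recovered:
= 204.6012 * 87.3 / 100 = 178.6168476 tonnes
Metal lost to tailings:
= 204.6012 - 178.6168476
= 25.9844 tonnes

25.9844 tonnes


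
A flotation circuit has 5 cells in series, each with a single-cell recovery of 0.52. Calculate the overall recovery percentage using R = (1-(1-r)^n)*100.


Complement of single-cell recovery:
1 - r = 1 - 0.52 = 0.48
Raise to power n:
(1 - r)^5 = 0.48^5 = 0.0254803968
Overall recovery:
R = (1 - 0.0254803968) * 100
= 97.452%

97.452%


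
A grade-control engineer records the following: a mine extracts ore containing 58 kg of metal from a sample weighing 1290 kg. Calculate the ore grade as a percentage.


4.4961%

Ore grade = (metal mass / ore mass) * 100
= (58 / 1290) * 100
= 0.04496124031 * 100
= 4.4961%


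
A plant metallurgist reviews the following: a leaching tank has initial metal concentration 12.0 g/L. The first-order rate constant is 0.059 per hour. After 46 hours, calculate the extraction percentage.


93.3729%

Compute the exponent:
-k * t = -0.059 * 46 = -2.714
Remaining concentration:
C = 12.0 * exp(-2.714)
= 12.0 * 0.06627119107
= 0.7952542929 g/L
Extracted = 12.0 - 0.7952542929 = 11.20474571 g/L
Extraction % = 11.20474571 / 12.0 * 100
= 93.3729%


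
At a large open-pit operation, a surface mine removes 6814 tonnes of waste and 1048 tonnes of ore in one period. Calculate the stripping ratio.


6.5019

Stripping ratio = waste tonnage / ore tonnage
= 6814 / 1048
= 6.5019


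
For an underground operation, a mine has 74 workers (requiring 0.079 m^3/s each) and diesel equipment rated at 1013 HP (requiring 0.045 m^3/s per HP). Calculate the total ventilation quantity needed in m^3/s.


Airflow for workers:
Q_people = 74 * 0.079 = 5.846 m^3/s
Airflow for diesel equipment:
Q_diesel = 1013 * 0.045 = 45.585 m^3/s
Total ventilation:
Q_total = 5.846 + 45.585
= 51.431 m^3/s

51.431 m^3/s


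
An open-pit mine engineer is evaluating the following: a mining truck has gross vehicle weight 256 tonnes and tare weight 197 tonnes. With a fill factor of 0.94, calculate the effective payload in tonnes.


Maximum payload = gross - tare
= 256 - 197 = 59 tonnes
Effective payload = max payload * fill factor
= 59 * 0.94
= 55.46 tonnes

55.46 tonnes


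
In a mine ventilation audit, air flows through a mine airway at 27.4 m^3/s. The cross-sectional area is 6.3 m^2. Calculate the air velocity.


Velocity = flow rate / cross-sectional area
= 27.4 / 6.3
= 4.3492 m/s

4.3492 m/s


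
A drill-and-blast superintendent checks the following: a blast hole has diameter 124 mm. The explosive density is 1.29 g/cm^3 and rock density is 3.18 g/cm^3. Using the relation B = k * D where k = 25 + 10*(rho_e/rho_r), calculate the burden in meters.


First, compute k:
rho_e / rho_r = 1.29 / 3.18 = 0.4056603774
k = 25 + 10 * 0.4056603774 = 29.05660377
Then, compute burden:
B = k * D / 1000 = 29.05660377 * 124 / 1000
= 3603.018868 / 1000
= 3.603 m

3.603 m


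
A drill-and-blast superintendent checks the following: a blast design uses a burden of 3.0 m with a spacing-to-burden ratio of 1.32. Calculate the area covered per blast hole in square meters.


11.88 m^2

First, find the spacing:
Spacing = burden * ratio = 3.0 * 1.32
= 3.96 m
Then, calculate the area:
Area = burden * spacing = 3.0 * 3.96
= 11.88 m^2


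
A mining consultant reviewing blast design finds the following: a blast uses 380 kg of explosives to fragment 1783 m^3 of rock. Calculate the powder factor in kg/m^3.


0.2131 kg/m^3

Powder factor = explosive mass / rock volume
= 380 / 1783
= 0.2131 kg/m^3


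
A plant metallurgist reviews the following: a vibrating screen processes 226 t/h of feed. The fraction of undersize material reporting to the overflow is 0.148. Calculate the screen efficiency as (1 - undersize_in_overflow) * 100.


85.2%

Screen efficiency = (1 - fraction of undersize in overflow) * 100
= (1 - 0.148) * 100
= 0.852 * 100
= 85.2%


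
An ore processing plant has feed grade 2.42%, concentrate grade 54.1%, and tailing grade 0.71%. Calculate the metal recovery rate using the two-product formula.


71.6008%

Using the two-product formula:
R = 100 * c * (f - t) / (f * (c - t))
Numerator = 100 * 54.1 * (2.42 - 0.71)
= 100 * 54.1 * 1.71
= 9251.1
Denominator = 2.42 * (54.1 - 0.71)
= 2.42 * 53.39
= 129.2038
R = 9251.1 / 129.2038
= 71.6008%


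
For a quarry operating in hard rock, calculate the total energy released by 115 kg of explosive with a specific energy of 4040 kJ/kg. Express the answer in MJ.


464.6 MJ

Energy = mass * specific_energy / 1000
= 115 * 4040 / 1000
= 464600 / 1000
= 464.6 MJ


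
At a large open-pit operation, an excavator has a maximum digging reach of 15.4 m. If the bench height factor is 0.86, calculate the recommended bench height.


13.244 m

Bench height = reach * factor
= 15.4 * 0.86
= 13.244 m


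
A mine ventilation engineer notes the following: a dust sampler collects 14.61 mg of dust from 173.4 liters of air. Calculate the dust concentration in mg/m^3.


Convert liters to m^3: 1 m^3 = 1000 L
Concentration = mass / volume * 1000
= 14.61 / 173.4 * 1000
= 0.08425605536 * 1000
= 84.2561 mg/m^3

84.2561 mg/m^3


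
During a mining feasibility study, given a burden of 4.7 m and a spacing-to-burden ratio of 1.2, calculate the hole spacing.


Spacing = burden * ratio
= 4.7 * 1.2
= 5.64 m

5.64 m


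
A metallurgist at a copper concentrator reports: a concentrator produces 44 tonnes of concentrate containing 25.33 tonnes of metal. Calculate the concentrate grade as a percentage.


Grade = (metal in concentrate / concentrate mass) * 100
= (25.33 / 44) * 100
= 0.5756818182 * 100
= 57.5682%

57.5682%


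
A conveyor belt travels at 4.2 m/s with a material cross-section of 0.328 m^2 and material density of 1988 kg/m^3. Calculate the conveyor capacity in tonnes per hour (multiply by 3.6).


9859.2077 t/h

Volumetric flow = speed * area
= 4.2 * 0.328 = 1.3776 m^3/s
Mass flow = volumetric * density
= 1.3776 * 1988 = 2738.6688 kg/s
Convert to t/h: multiply by 3.6
Capacity = 2738.6688 * 3.6
= 9859.2077 t/h


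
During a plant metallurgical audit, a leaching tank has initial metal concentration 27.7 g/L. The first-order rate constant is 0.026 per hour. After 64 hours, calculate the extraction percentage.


81.062%

Compute the exponent:
-k * t = -0.026 * 64 = -1.664
Remaining concentration:
C = 27.7 * exp(-1.664)
= 27.7 * 0.1893799433
= 5.245824428 g/L
Extracted = 27.7 - 5.245824428 = 22.45417557 g/L
Extraction % = 22.45417557 / 27.7 * 100
= 81.062%


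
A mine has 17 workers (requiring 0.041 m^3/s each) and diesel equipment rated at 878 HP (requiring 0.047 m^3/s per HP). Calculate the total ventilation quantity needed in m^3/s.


Airflow for workers:
Q_people = 17 * 0.041 = 0.697 m^3/s
Airflow for diesel equipment:
Q_diesel = 878 * 0.047 = 41.266 m^3/s
Total ventilation:
Q_total = 0.697 + 41.266
= 41.963 m^3/s

41.963 m^3/s


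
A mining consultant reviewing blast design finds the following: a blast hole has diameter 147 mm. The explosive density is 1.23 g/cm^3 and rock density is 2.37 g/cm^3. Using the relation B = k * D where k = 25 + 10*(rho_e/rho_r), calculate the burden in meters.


First, compute k:
rho_e / rho_r = 1.23 / 2.37 = 0.5189873418
k = 25 + 10 * 0.5189873418 = 30.18987342
Then, compute burden:
B = k * D / 1000 = 30.18987342 * 147 / 1000
= 4437.911392 / 1000
= 4.4379 m

4.4379 m


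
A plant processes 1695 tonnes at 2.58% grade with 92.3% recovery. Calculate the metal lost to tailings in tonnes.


3.3673 tonnes

Total metal in feed:
= 1695 * 2.58 / 100 = 43.731 tonnes
Metal recovered:
= 43.731 * 92.3 / 100 = 40.363713 tonnes
Metal lost to tailings:
= 43.731 - 40.363713
= 3.3673 tonnes


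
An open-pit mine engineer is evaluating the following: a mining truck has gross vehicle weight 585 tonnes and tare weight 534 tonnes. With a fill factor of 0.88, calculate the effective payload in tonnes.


44.88 tonnes

Maximum payload = gross - tare
= 585 - 534 = 51 tonnes
Effective payload = max payload * fill factor
= 51 * 0.88
= 44.88 tonnes


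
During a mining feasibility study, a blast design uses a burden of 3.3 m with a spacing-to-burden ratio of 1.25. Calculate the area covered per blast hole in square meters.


First, find the spacing:
Spacing = burden * ratio = 3.3 * 1.25
= 4.125 m
Then, calculate the area:
Area = burden * spacing = 3.3 * 4.125
= 13.6125 m^2

13.6125 m^2


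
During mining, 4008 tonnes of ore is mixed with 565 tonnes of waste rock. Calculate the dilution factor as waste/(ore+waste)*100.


12.3551%

Total material = ore + waste
= 4008 + 565 = 4573 tonnes
Dilution = waste / total * 100
= 565 / 4573 * 100
= 0.1235512792 * 100
= 12.3551%


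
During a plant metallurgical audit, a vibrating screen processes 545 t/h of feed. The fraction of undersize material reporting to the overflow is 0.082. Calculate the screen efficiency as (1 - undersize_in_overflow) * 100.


Screen efficiency = (1 - fraction of undersize in overflow) * 100
= (1 - 0.082) * 100
= 0.918 * 100
= 91.8%

91.8%


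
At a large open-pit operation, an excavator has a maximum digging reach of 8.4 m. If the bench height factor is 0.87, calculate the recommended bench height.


7.308 m

Bench height = reach * factor
= 8.4 * 0.87
= 7.308 m


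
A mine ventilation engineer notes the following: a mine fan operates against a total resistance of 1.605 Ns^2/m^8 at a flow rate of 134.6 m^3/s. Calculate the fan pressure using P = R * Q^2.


29078.0418 Pa

Compute Q^2:
Q^2 = 134.6^2 = 18117.16
Compute pressure:
P = R * Q^2 = 1.605 * 18117.16
= 29078.0418 Pa


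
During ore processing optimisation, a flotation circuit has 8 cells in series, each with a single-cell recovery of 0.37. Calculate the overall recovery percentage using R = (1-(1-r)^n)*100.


Complement of single-cell recovery:
1 - r = 1 - 0.37 = 0.63
Raise to power n:
(1 - r)^8 = 0.63^8 = 0.02481557803
Overall recovery:
R = (1 - 0.02481557803) * 100
= 97.5184%

97.5184%


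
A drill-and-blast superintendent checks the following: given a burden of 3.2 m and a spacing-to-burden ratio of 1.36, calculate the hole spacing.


Spacing = burden * ratio
= 3.2 * 1.36
= 4.352 m

4.352 m


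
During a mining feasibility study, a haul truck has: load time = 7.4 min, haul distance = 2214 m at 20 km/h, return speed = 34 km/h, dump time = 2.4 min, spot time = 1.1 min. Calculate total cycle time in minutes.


Convert haul speed to m/min: 20 * 1000/60 = 333.3333333 m/min
Haul time = 2214 / 333.3333333 = 6.642 min
Convert return speed to m/min: 34 * 1000/60 = 566.6666667 m/min
Return time = 2214 / 566.6666667 = 3.907058824 min
Total cycle time:
= 7.4 + 6.642 + 2.4 + 3.907058824 + 1.1
= 21.4491 min

21.4491 min


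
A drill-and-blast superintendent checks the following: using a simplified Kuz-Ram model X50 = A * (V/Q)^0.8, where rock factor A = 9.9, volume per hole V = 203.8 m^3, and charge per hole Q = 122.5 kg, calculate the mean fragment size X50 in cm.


14.8761 cm

Compute V/Q:
V/Q = 203.8 / 122.5 = 1.663673469
Raise to the power 0.8:
(V/Q)^0.8 = 1.663673469^0.8 = 1.502638364
Multiply by A:
X50 = 9.9 * 1.502638364
= 14.8761 cm


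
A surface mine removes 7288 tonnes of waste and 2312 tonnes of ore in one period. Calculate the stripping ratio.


Stripping ratio = waste tonnage / ore tonnage
= 7288 / 2312
= 3.1522

3.1522


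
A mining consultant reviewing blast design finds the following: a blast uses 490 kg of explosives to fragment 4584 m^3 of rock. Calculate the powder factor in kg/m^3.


Powder factor = explosive mass / rock volume
= 490 / 4584
= 0.1069 kg/m^3

0.1069 kg/m^3


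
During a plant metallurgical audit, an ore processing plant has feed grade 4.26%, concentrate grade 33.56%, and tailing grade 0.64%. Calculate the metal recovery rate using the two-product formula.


86.6286%

Using the two-product formula:
R = 100 * c * (f - t) / (f * (c - t))
Numerator = 100 * 33.56 * (4.26 - 0.64)
= 100 * 33.56 * 3.62
= 12148.72
Denominator = 4.26 * (33.56 - 0.64)
= 4.26 * 32.92
= 140.2392
R = 12148.72 / 140.2392
= 86.6286%


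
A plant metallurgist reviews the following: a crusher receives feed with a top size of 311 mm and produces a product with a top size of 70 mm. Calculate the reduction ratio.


Reduction ratio = feed size / product size
= 311 / 70
= 4.4429

4.4429


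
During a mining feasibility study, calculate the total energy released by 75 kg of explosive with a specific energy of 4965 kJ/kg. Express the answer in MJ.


372.375 MJ

Energy = mass * specific_energy / 1000
= 75 * 4965 / 1000
= 372375 / 1000
= 372.375 MJ


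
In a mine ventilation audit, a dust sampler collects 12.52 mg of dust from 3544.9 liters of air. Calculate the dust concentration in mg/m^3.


3.5318 mg/m^3

Convert liters to m^3: 1 m^3 = 1000 L
Concentration = mass / volume * 1000
= 12.52 / 3544.9 * 1000
= 0.003531834466 * 1000
= 3.5318 mg/m^3


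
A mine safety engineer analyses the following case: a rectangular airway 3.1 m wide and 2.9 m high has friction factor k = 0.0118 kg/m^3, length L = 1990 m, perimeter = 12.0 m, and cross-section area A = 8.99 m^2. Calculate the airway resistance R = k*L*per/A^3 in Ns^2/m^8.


0.3878 Ns^2/m^8

Compute the numerator:
k * L * per = 0.0118 * 1990 * 12.0
= 281.784
Compute the denominator:
A^3 = 8.99^3 = 726.572699
Resistance:
R = 281.784 / 726.572699
= 0.3878 Ns^2/m^8


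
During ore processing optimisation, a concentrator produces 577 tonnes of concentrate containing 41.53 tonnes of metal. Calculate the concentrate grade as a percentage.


7.1976%

Grade = (metal in concentrate / concentrate mass) * 100
= (41.53 / 577) * 100
= 0.07197573657 * 100
= 7.1976%


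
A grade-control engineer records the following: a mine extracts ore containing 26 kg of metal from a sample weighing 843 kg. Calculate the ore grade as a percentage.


Ore grade = (metal mass / ore mass) * 100
= (26 / 843) * 100
= 0.03084223013 * 100
= 3.0842%

3.0842%


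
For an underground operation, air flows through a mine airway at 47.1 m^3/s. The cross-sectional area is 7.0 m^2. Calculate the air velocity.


6.7286 m/s

Velocity = flow rate / cross-sectional area
= 47.1 / 7.0
= 6.7286 m/s


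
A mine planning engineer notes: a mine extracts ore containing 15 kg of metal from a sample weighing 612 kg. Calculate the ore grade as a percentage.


Ore grade = (metal mass / ore mass) * 100
= (15 / 612) * 100
= 0.02450980392 * 100
= 2.451%

2.451%


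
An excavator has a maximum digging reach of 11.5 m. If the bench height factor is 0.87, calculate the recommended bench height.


10.005 m

Bench height = reach * factor
= 11.5 * 0.87
= 10.005 m


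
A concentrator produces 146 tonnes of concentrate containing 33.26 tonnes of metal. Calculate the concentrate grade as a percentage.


22.7808%

Grade = (metal in concentrate / concentrate mass) * 100
= (33.26 / 146) * 100
= 0.2278082192 * 100
= 22.7808%


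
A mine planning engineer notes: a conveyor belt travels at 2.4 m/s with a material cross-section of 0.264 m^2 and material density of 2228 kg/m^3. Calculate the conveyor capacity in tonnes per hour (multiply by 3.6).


Volumetric flow = speed * area
= 2.4 * 0.264 = 0.6336 m^3/s
Mass flow = volumetric * density
= 0.6336 * 2228 = 1411.6608 kg/s
Convert to t/h: multiply by 3.6
Capacity = 1411.6608 * 3.6
= 5081.9789 t/h

5081.9789 t/h


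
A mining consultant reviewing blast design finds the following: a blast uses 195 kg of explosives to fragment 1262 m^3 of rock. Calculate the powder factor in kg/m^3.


0.1545 kg/m^3

Powder factor = explosive mass / rock volume
= 195 / 1262
= 0.1545 kg/m^3


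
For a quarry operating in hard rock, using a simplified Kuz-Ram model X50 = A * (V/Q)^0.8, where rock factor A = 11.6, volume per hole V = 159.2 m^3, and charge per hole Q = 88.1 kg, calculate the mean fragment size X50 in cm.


18.6222 cm

Compute V/Q:
V/Q = 159.2 / 88.1 = 1.807037457
Raise to the power 0.8:
(V/Q)^0.8 = 1.807037457^0.8 = 1.605364755
Multiply by A:
X50 = 11.6 * 1.605364755
= 18.6222 cm


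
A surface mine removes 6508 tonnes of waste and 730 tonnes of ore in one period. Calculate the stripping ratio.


8.9151

Stripping ratio = waste tonnage / ore tonnage
= 6508 / 730
= 8.9151


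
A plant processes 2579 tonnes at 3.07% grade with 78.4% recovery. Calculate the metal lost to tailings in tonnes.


17.1019 tonnes

Total metal in feed:
= 2579 * 3.07 / 100 = 79.1753 tonnes
Metal recovered:
= 79.1753 * 78.4 / 100 = 62.0734352 tonnes
Metal lost to tailings:
= 79.1753 - 62.0734352
= 17.1019 tonnes


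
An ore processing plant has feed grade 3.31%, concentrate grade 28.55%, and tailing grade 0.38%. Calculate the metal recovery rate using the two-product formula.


Using the two-product formula:
R = 100 * c * (f - t) / (f * (c - t))
Numerator = 100 * 28.55 * (3.31 - 0.38)
= 100 * 28.55 * 2.93
= 8365.15
Denominator = 3.31 * (28.55 - 0.38)
= 3.31 * 28.17
= 93.2427
R = 8365.15 / 93.2427
= 89.7137%

89.7137%


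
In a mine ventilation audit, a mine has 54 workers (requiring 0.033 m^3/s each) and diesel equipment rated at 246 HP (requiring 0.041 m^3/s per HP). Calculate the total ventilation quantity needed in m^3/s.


Airflow for workers:
Q_people = 54 * 0.033 = 1.782 m^3/s
Airflow for diesel equipment:
Q_diesel = 246 * 0.041 = 10.086 m^3/s
Total ventilation:
Q_total = 1.782 + 10.086
= 11.868 m^3/s

11.868 m^3/s


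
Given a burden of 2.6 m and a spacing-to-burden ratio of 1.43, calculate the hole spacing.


3.718 m

Spacing = burden * ratio
= 2.6 * 1.43
= 3.718 m


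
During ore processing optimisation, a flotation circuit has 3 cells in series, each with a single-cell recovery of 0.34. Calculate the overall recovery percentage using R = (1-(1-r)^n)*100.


Complement of single-cell recovery:
1 - r = 1 - 0.34 = 0.66
Raise to power n:
(1 - r)^3 = 0.66^3 = 0.287496
Overall recovery:
R = (1 - 0.287496) * 100
= 71.2504%

71.2504%


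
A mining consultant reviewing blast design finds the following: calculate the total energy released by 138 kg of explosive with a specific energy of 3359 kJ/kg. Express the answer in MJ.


463.542 MJ

Energy = mass * specific_energy / 1000
= 138 * 3359 / 1000
= 463542 / 1000
= 463.542 MJ


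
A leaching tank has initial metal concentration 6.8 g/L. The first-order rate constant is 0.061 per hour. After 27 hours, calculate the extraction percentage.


Compute the exponent:
-k * t = -0.061 * 27 = -1.647
Remaining concentration:
C = 6.8 * exp(-1.647)
= 6.8 * 0.1926269234
= 1.309863079 g/L
Extracted = 6.8 - 1.309863079 = 5.490136921 g/L
Extraction % = 5.490136921 / 6.8 * 100
= 80.7373%

80.7373%


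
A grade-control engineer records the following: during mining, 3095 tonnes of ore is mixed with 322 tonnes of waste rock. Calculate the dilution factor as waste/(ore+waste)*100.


Total material = ore + waste
= 3095 + 322 = 3417 tonnes
Dilution = waste / total * 100
= 322 / 3417 * 100
= 0.09423470881 * 100
= 9.4235%

9.4235%


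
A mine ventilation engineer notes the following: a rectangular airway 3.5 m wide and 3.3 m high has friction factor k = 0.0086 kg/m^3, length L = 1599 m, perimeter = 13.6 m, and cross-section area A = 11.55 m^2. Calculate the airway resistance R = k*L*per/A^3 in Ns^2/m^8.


Compute the numerator:
k * L * per = 0.0086 * 1599 * 13.6
= 187.01904
Compute the denominator:
A^3 = 11.55^3 = 1540.798875
Resistance:
R = 187.01904 / 1540.798875
= 0.1214 Ns^2/m^8

0.1214 Ns^2/m^8


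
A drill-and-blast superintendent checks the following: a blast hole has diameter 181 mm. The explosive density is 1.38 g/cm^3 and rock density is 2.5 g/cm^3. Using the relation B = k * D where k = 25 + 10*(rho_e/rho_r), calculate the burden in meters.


5.5241 m

First, compute k:
rho_e / rho_r = 1.38 / 2.5 = 0.552
k = 25 + 10 * 0.552 = 30.52
Then, compute burden:
B = k * D / 1000 = 30.52 * 181 / 1000
= 5524.12 / 1000
= 5.5241 m


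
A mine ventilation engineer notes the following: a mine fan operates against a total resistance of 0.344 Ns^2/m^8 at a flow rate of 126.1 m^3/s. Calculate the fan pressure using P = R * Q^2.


Compute Q^2:
Q^2 = 126.1^2 = 15901.21
Compute pressure:
P = R * Q^2 = 0.344 * 15901.21
= 5470.0162 Pa

5470.0162 Pa


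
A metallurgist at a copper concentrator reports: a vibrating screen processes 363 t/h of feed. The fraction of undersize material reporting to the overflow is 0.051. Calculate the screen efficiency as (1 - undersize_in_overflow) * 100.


94.9%

Screen efficiency = (1 - fraction of undersize in overflow) * 100
= (1 - 0.051) * 100
= 0.949 * 100
= 94.9%


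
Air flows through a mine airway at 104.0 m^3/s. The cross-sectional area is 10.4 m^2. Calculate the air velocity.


Velocity = flow rate / cross-sectional area
= 104.0 / 10.4
= 10.0 m/s

10.0 m/s


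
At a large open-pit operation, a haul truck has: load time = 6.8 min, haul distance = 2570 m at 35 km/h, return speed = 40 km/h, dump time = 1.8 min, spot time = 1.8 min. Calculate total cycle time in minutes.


18.6607 min

Convert haul speed to m/min: 35 * 1000/60 = 583.3333333 m/min
Haul time = 2570 / 583.3333333 = 4.405714286 min
Convert return speed to m/min: 40 * 1000/60 = 666.6666667 m/min
Return time = 2570 / 666.6666667 = 3.855 min
Total cycle time:
= 6.8 + 4.405714286 + 1.8 + 3.855 + 1.8
= 18.6607 min


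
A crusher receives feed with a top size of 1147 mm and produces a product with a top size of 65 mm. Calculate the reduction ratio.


Reduction ratio = feed size / product size
= 1147 / 65
= 17.6462

17.6462


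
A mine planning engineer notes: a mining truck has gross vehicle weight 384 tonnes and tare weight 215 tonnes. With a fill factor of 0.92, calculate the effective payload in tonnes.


Maximum payload = gross - tare
= 384 - 215 = 169 tonnes
Effective payload = max payload * fill factor
= 169 * 0.92
= 155.48 tonnes

155.48 tonnes


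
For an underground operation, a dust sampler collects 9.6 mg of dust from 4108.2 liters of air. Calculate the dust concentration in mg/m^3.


Convert liters to m^3: 1 m^3 = 1000 L
Concentration = mass / volume * 1000
= 9.6 / 4108.2 * 1000
= 0.002336789835 * 1000
= 2.3368 mg/m^3

2.3368 mg/m^3


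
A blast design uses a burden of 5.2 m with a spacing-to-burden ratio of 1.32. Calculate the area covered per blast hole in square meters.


First, find the spacing:
Spacing = burden * ratio = 5.2 * 1.32
= 6.864 m
Then, calculate the area:
Area = burden * spacing = 5.2 * 6.864
= 35.6928 m^2

35.6928 m^2


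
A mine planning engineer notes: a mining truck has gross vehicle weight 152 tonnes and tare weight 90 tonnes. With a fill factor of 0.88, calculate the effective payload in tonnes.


54.56 tonnes

Maximum payload = gross - tare
= 152 - 90 = 62 tonnes
Effective payload = max payload * fill factor
= 62 * 0.88
= 54.56 tonnes


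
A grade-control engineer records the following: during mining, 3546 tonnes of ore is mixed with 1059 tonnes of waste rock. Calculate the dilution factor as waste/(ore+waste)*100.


22.9967%

Total material = ore + waste
= 3546 + 1059 = 4605 tonnes
Dilution = waste / total * 100
= 1059 / 4605 * 100
= 0.2299674267 * 100
= 22.9967%


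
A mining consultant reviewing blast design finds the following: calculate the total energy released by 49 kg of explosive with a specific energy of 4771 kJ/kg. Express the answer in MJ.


Energy = mass * specific_energy / 1000
= 49 * 4771 / 1000
= 233779 / 1000
= 233.779 MJ

233.779 MJ


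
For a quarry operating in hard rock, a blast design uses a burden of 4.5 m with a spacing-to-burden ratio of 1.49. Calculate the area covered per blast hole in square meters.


30.1725 m^2

First, find the spacing:
Spacing = burden * ratio = 4.5 * 1.49
= 6.705 m
Then, calculate the area:
Area = burden * spacing = 4.5 * 6.705
= 30.1725 m^2


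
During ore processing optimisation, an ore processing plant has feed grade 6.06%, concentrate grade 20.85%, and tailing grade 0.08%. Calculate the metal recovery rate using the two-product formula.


Using the two-product formula:
R = 100 * c * (f - t) / (f * (c - t))
Numerator = 100 * 20.85 * (6.06 - 0.08)
= 100 * 20.85 * 5.98
= 12468.3
Denominator = 6.06 * (20.85 - 0.08)
= 6.06 * 20.77
= 125.8662
R = 12468.3 / 125.8662
= 99.06%

99.06%


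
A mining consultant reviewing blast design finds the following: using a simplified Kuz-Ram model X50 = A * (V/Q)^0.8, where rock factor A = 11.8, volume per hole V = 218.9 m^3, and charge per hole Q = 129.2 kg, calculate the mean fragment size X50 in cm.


Compute V/Q:
V/Q = 218.9 / 129.2 = 1.694272446
Raise to the power 0.8:
(V/Q)^0.8 = 1.694272446^0.8 = 1.524707717
Multiply by A:
X50 = 11.8 * 1.524707717
= 17.9916 cm

17.9916 cm


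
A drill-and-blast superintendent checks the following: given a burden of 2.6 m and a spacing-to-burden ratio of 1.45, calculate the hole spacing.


Spacing = burden * ratio
= 2.6 * 1.45
= 3.77 m

3.77 m


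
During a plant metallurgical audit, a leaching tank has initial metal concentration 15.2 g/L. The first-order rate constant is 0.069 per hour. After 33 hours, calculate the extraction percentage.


89.7408%

Compute the exponent:
-k * t = -0.069 * 33 = -2.277
Remaining concentration:
C = 15.2 * exp(-2.277)
= 15.2 * 0.1025915201
= 1.559391105 g/L
Extracted = 15.2 - 1.559391105 = 13.64060889 g/L
Extraction % = 13.64060889 / 15.2 * 100
= 89.7408%


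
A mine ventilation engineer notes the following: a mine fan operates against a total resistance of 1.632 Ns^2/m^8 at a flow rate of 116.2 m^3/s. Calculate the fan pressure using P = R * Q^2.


22035.9821 Pa

Compute Q^2:
Q^2 = 116.2^2 = 13502.44
Compute pressure:
P = R * Q^2 = 1.632 * 13502.44
= 22035.9821 Pa


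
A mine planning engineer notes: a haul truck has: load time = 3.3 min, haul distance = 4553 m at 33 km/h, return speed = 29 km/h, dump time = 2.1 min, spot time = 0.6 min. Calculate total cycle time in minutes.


Convert haul speed to m/min: 33 * 1000/60 = 550 m/min
Haul time = 4553 / 550 = 8.278181818 min
Convert return speed to m/min: 29 * 1000/60 = 483.3333333 m/min
Return time = 4553 / 483.3333333 = 9.42 min
Total cycle time:
= 3.3 + 8.278181818 + 2.1 + 9.42 + 0.6
= 23.6982 min

23.6982 min


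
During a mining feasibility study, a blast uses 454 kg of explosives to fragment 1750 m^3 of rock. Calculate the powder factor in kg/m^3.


Powder factor = explosive mass / rock volume
= 454 / 1750
= 0.2594 kg/m^3

0.2594 kg/m^3


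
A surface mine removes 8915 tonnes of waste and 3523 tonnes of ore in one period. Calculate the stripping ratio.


2.5305

Stripping ratio = waste tonnage / ore tonnage
= 8915 / 3523
= 2.5305


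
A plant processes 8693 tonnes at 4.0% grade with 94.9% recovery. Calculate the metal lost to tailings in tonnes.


Total metal in feed:
= 8693 * 4.0 / 100 = 347.72 tonnes
Metal recovered:
= 347.72 * 94.9 / 100 = 329.98628 tonnes
Metal lost to tailings:
= 347.72 - 329.98628
= 17.7337 tonnes

17.7337 tonnes


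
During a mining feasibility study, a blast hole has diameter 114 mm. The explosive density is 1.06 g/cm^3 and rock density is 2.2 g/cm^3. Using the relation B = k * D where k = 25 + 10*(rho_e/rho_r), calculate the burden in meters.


3.3993 m

First, compute k:
rho_e / rho_r = 1.06 / 2.2 = 0.4818181818
k = 25 + 10 * 0.4818181818 = 29.81818182
Then, compute burden:
B = k * D / 1000 = 29.81818182 * 114 / 1000
= 3399.272727 / 1000
= 3.3993 m


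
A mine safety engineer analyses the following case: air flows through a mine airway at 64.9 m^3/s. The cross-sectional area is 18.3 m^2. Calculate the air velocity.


Velocity = flow rate / cross-sectional area
= 64.9 / 18.3
= 3.5464 m/s

3.5464 m/s


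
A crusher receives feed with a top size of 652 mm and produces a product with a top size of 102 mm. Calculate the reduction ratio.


Reduction ratio = feed size / product size
= 652 / 102
= 6.3922

6.3922


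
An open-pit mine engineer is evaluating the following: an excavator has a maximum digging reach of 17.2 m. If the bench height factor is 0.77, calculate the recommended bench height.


Bench height = reach * factor
= 17.2 * 0.77
= 13.244 m

13.244 m


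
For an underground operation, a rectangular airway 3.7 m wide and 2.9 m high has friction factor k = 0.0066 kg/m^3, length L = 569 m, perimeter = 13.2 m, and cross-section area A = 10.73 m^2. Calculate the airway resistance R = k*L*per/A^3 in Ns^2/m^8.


0.0401 Ns^2/m^8

Compute the numerator:
k * L * per = 0.0066 * 569 * 13.2
= 49.57128
Compute the denominator:
A^3 = 10.73^3 = 1235.376017
Resistance:
R = 49.57128 / 1235.376017
= 0.0401 Ns^2/m^8


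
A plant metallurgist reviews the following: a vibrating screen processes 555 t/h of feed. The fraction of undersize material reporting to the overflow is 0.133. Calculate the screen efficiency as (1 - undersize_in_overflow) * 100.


86.7%

Screen efficiency = (1 - fraction of undersize in overflow) * 100
= (1 - 0.133) * 100
= 0.867 * 100
= 86.7%


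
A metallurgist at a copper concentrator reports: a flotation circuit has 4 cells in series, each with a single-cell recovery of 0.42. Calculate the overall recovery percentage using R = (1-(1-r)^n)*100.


88.6835%

Complement of single-cell recovery:
1 - r = 1 - 0.42 = 0.58
Raise to power n:
(1 - r)^4 = 0.58^4 = 0.11316496
Overall recovery:
R = (1 - 0.11316496) * 100
= 88.6835%


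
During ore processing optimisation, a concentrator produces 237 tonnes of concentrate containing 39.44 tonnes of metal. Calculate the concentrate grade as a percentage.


Grade = (metal in concentrate / concentrate mass) * 100
= (39.44 / 237) * 100
= 0.1664135021 * 100
= 16.6414%

16.6414%


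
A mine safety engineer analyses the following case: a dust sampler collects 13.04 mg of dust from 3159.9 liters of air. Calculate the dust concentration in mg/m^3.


Convert liters to m^3: 1 m^3 = 1000 L
Concentration = mass / volume * 1000
= 13.04 / 3159.9 * 1000
= 0.004126712871 * 1000
= 4.1267 mg/m^3

4.1267 mg/m^3


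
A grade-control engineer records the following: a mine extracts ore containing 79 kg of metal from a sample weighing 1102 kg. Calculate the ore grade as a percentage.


7.1688%

Ore grade = (metal mass / ore mass) * 100
= (79 / 1102) * 100
= 0.07168784029 * 100
= 7.1688%


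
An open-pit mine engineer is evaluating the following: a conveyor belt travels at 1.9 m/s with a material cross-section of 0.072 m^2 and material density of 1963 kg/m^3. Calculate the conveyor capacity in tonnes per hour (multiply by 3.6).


966.7382 t/h

Volumetric flow = speed * area
= 1.9 * 0.072 = 0.1368 m^3/s
Mass flow = volumetric * density
= 0.1368 * 1963 = 268.5384 kg/s
Convert to t/h: multiply by 3.6
Capacity = 268.5384 * 3.6
= 966.7382 t/h


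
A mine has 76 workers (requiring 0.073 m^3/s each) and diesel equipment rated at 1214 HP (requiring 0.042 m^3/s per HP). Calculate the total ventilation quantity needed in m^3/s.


Airflow for workers:
Q_people = 76 * 0.073 = 5.548 m^3/s
Airflow for diesel equipment:
Q_diesel = 1214 * 0.042 = 50.988 m^3/s
Total ventilation:
Q_total = 5.548 + 50.988
= 56.536 m^3/s

56.536 m^3/s


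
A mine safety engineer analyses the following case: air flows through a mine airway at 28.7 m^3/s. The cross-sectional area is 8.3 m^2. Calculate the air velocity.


Velocity = flow rate / cross-sectional area
= 28.7 / 8.3
= 3.4578 m/s

3.4578 m/s


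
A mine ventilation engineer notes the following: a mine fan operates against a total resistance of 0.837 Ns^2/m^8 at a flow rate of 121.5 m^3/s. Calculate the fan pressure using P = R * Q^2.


12356.0033 Pa

Compute Q^2:
Q^2 = 121.5^2 = 14762.25
Compute pressure:
P = R * Q^2 = 0.837 * 14762.25
= 12356.0033 Pa


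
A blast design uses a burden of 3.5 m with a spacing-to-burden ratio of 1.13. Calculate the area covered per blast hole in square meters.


13.8425 m^2

First, find the spacing:
Spacing = burden * ratio = 3.5 * 1.13
= 3.955 m
Then, calculate the area:
Area = burden * spacing = 3.5 * 3.955
= 13.8425 m^2


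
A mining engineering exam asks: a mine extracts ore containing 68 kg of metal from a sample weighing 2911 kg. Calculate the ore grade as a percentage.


Ore grade = (metal mass / ore mass) * 100
= (68 / 2911) * 100
= 0.02335967022 * 100
= 2.336%

2.336%


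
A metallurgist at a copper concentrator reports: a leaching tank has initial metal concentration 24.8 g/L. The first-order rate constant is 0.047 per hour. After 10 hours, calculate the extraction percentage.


37.4998%

Compute the exponent:
-k * t = -0.047 * 10 = -0.47
Remaining concentration:
C = 24.8 * exp(-0.47)
= 24.8 * 0.6250022683
= 15.50005625 g/L
Extracted = 24.8 - 15.50005625 = 9.299943747 g/L
Extraction % = 9.299943747 / 24.8 * 100
= 37.4998%


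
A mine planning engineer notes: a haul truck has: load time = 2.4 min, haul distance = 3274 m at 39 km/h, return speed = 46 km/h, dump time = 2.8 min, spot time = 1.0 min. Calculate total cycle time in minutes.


Convert haul speed to m/min: 39 * 1000/60 = 650 m/min
Haul time = 3274 / 650 = 5.036923077 min
Convert return speed to m/min: 46 * 1000/60 = 766.6666667 m/min
Return time = 3274 / 766.6666667 = 4.270434783 min
Total cycle time:
= 2.4 + 5.036923077 + 2.8 + 4.270434783 + 1.0
= 15.5074 min

15.5074 min


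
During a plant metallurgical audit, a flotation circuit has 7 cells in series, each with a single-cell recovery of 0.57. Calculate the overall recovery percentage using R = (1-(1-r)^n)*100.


Complement of single-cell recovery:
1 - r = 1 - 0.57 = 0.43
Raise to power n:
(1 - r)^7 = 0.43^7 = 0.002718186111
Overall recovery:
R = (1 - 0.002718186111) * 100
= 99.7282%

99.7282%


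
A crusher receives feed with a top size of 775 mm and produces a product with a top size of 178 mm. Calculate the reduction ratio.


Reduction ratio = feed size / product size
= 775 / 178
= 4.3539

4.3539


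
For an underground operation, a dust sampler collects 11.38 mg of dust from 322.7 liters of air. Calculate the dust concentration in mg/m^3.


35.265 mg/m^3

Convert liters to m^3: 1 m^3 = 1000 L
Concentration = mass / volume * 1000
= 11.38 / 322.7 * 1000
= 0.03526495197 * 1000
= 35.265 mg/m^3


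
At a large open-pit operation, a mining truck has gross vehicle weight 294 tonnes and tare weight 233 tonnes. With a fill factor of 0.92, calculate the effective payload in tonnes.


Maximum payload = gross - tare
= 294 - 233 = 61 tonnes
Effective payload = max payload * fill factor
= 61 * 0.92
= 56.12 tonnes

56.12 tonnes


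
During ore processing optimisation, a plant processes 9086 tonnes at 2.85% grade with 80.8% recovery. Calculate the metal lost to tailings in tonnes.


Total metal in feed:
= 9086 * 2.85 / 100 = 258.951 tonnes
Metal recovered:
= 258.951 * 80.8 / 100 = 209.232408 tonnes
Metal lost to tailings:
= 258.951 - 209.232408
= 49.7186 tonnes

49.7186 tonnes


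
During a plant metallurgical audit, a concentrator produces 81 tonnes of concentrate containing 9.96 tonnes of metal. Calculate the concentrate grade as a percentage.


12.2963%

Grade = (metal in concentrate / concentrate mass) * 100
= (9.96 / 81) * 100
= 0.122962963 * 100
= 12.2963%


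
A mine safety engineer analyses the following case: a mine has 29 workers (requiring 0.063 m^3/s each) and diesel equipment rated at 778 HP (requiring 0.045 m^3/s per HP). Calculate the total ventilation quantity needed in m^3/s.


36.837 m^3/s

Airflow for workers:
Q_people = 29 * 0.063 = 1.827 m^3/s
Airflow for diesel equipment:
Q_diesel = 778 * 0.045 = 35.01 m^3/s
Total ventilation:
Q_total = 1.827 + 35.01
= 36.837 m^3/s


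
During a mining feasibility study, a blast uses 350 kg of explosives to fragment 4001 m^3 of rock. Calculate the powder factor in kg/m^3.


Powder factor = explosive mass / rock volume
= 350 / 4001
= 0.0875 kg/m^3

0.0875 kg/m^3


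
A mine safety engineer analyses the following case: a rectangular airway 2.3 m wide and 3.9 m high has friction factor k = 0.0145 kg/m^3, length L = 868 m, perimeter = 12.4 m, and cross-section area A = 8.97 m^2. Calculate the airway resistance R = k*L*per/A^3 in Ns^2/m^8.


0.2162 Ns^2/m^8

Compute the numerator:
k * L * per = 0.0145 * 868 * 12.4
= 156.0664
Compute the denominator:
A^3 = 8.97^3 = 721.734273
Resistance:
R = 156.0664 / 721.734273
= 0.2162 Ns^2/m^8


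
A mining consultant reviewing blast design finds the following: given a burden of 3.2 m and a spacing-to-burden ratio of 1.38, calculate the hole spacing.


4.416 m

Spacing = burden * ratio
= 3.2 * 1.38
= 4.416 m


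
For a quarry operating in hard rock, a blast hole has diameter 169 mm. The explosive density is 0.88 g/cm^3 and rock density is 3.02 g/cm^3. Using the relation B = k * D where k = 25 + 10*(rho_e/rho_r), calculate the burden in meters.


4.7175 m

First, compute k:
rho_e / rho_r = 0.88 / 3.02 = 0.2913907285
k = 25 + 10 * 0.2913907285 = 27.91390728
Then, compute burden:
B = k * D / 1000 = 27.91390728 * 169 / 1000
= 4717.450331 / 1000
= 4.7175 m


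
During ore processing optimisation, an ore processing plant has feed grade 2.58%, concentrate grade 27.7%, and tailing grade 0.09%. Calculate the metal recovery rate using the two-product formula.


96.8262%

Using the two-product formula:
R = 100 * c * (f - t) / (f * (c - t))
Numerator = 100 * 27.7 * (2.58 - 0.09)
= 100 * 27.7 * 2.49
= 6897.3
Denominator = 2.58 * (27.7 - 0.09)
= 2.58 * 27.61
= 71.2338
R = 6897.3 / 71.2338
= 96.8262%


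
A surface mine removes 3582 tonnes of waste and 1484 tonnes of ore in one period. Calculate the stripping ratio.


2.4137

Stripping ratio = waste tonnage / ore tonnage
= 3582 / 1484
= 2.4137


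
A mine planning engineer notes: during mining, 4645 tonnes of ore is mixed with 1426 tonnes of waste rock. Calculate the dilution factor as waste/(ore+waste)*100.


Total material = ore + waste
= 4645 + 1426 = 6071 tonnes
Dilution = waste / total * 100
= 1426 / 6071 * 100
= 0.2348871685 * 100
= 23.4887%

23.4887%
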